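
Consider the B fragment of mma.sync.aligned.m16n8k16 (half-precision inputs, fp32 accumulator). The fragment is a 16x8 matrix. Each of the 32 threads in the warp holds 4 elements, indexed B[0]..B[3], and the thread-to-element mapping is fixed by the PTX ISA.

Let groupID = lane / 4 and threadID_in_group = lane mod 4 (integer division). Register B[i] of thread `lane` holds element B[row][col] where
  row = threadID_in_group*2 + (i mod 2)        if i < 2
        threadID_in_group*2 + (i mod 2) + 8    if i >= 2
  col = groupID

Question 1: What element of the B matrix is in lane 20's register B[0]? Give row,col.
0,5

lane 20: gid=5 (20/4), tid=0 (20%4)
i=0: r=0*2+0+0=0, c=gid=5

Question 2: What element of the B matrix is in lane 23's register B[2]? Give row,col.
23: grp=5,tig=3
[2] (3*2+0+8,5) = (14,5)

14,5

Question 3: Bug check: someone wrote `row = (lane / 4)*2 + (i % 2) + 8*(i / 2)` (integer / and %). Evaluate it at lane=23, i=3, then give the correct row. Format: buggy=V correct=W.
`(lane / 4)*2 + (i % 2) + 8*(i / 2)`[23,3]=>19
lane 23=>23/4=5, 23 mod 4=3
i=3  r:2·3+1+8=>15  c:5
row: 19 vs 15

buggy=19 correct=15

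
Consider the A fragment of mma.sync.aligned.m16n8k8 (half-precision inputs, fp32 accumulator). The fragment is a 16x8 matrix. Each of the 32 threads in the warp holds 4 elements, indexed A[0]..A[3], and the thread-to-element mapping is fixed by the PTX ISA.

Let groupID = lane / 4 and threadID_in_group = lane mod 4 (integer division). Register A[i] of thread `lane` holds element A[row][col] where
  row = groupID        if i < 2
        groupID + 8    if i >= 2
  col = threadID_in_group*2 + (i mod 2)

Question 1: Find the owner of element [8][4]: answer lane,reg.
2,2

r=8→G=0,rhi=1  c=4→T=2,p=0
L=0*4+2=2  i=1*2+0=2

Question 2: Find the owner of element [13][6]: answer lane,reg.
23,2

r=13→G=5,rhi=1  c=6→T=3,p=0
L=5*4+3=23  i=1*2+0=2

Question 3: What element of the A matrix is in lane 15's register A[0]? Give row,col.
3,6

lane 15->15/4=3, 15 mod 4=3
i=0  r:3+0->3  c:2·3+0->6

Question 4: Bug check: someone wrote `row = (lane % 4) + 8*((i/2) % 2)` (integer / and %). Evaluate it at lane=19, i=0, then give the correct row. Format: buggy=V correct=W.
buggy=3 correct=4

`(lane % 4) + 8*((i/2) % 2)`[19,0]=>3
lane 19: grp=4 (19/4), tig=3 (19%4)
i=0: r=4+0=4, c=3*2+0=6
row: 3 vs 4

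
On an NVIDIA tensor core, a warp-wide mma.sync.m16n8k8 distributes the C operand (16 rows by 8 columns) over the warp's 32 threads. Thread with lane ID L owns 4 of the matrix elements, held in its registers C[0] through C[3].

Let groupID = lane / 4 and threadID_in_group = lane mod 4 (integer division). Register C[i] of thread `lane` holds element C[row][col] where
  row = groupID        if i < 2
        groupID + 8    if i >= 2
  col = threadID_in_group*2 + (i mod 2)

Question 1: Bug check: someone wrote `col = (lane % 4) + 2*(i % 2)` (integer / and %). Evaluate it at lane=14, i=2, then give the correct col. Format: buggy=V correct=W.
`(lane % 4) + 2*(i % 2)`[14,2]->2
lane 14: g=3 (14/4), t=2 (14%4)
i=2: r=3+8=11, c=2*2+0=4
col: 2 vs 4

buggy=2 correct=4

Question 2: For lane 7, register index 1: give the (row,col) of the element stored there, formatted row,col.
1,7

lane 7: gr=1 (7/4), th=3 (7%4)
i=1: r=1+0=1, c=3*2+1=7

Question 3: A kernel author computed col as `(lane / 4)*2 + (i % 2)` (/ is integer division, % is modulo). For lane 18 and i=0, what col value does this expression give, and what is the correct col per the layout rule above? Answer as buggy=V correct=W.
`(lane / 4)*2 + (i % 2)`[18,0]->8
lane 18: g=4 (18/4), t=2 (18%4)
i=0: r=4+0=4, c=2*2+0=4
col: 8 vs 4

buggy=8 correct=4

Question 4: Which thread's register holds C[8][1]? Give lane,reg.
0,3

r: 8->gid=0,r8=1  c: 1->tid=0,i&1=1
L=0*4+0=0  i=1*2+1=3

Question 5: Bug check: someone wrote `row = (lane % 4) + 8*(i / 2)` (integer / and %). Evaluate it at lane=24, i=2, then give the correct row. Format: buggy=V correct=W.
buggy=8 correct=14

`(lane % 4) + 8*(i / 2)`[24,2]⇒8
L=24⇒gr=24>>2=6, th=24&3=0
[2]⇒row 6+8=14  col 0·2+0=0
row: 8 vs 14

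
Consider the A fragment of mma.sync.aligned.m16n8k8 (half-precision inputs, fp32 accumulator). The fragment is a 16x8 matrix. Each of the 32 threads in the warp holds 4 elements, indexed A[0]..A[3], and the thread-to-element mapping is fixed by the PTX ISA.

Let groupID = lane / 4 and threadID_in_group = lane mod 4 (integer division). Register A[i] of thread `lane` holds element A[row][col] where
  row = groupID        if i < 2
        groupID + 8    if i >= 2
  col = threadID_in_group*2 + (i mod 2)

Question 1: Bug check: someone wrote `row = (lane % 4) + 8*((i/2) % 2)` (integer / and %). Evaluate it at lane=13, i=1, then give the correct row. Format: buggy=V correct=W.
`(lane % 4) + 8*((i/2) % 2)`[13,1]⇒1
lane 13⇒13/4=3, 13 mod 4=1
i=1  r:3+0⇒3  c:2·1+1⇒3
row: 1 vs 3

buggy=1 correct=3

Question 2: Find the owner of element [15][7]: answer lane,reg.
r=15->g=7,rb=1  c=7->t=3,b0=1
L=7*4+3=31  i=1*2+1=3

31,3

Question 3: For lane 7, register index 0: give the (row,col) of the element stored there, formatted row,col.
1,6

lane 7=>7/4=1, 7 mod 4=3
i=0  r:1+0=>1  c:2·3+0=>6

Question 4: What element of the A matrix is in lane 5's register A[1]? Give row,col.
lane 5: gr=1 (5/4), th=1 (5%4)
i=1: r=1+0=1, c=1*2+1=3

1,3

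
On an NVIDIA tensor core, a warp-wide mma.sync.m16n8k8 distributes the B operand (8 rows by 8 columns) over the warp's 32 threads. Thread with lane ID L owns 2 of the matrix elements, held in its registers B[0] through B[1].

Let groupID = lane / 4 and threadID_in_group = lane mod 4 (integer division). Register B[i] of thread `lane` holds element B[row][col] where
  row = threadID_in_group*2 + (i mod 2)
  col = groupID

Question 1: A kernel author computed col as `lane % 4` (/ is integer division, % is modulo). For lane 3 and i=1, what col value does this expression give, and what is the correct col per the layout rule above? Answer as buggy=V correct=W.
`lane % 4`[3,1]->3
lane 3: gid=0 (3/4), tid=3 (3%4)
i=1: r=3*2+1=7, c=gid=0
col: 3 vs 0

buggy=3 correct=0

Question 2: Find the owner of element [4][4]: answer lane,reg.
18,0

c=4->g=4  r=4->t=2,b0=0
L=4*4+2=18  i=0=0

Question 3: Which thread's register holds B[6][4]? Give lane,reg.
19,0

c=4->g=4  r=6->t=3,b0=0
L=4*4+3=19  i=0=0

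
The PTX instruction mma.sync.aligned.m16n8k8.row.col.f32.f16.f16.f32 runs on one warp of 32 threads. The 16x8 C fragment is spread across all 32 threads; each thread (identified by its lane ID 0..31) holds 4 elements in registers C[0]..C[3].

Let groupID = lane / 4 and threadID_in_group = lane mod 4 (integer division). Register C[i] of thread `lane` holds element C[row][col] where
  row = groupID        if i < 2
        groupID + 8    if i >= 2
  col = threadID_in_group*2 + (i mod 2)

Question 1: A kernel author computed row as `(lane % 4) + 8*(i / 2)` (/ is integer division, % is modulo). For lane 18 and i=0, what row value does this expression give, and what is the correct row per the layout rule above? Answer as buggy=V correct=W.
buggy=2 correct=4

`(lane % 4) + 8*(i / 2)`[18,0]=>2
18: grp=4,tig=2
[0] (4+0,2*2+0) = (4,4)
row: 2 vs 4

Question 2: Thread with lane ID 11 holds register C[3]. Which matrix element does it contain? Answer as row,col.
10,7

lane 11=>11/4=2, 11 mod 4=3
i=3  r:2+8=>10  c:2·3+1=>7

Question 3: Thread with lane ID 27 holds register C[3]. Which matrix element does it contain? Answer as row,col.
14,7

27: gr=6,th=3
[3] (6+8,3*2+1) = (14,7)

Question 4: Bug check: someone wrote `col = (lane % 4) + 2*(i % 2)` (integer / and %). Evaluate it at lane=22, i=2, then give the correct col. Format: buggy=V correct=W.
buggy=2 correct=4

`(lane % 4) + 2*(i % 2)`[22,2]=>2
L=22=>grp=22>>2=5, tig=22&3=2
[2]=>row 5+8=13  col 2·2+0=4
col: 2 vs 4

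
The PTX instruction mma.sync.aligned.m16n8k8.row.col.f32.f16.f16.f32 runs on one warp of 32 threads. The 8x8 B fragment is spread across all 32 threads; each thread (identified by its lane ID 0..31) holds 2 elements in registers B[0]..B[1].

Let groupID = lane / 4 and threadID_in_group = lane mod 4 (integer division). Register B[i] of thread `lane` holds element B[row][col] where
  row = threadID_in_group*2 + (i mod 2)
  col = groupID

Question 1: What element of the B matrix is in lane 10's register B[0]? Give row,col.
L=10→G=10>>2=2, T=10&3=2
[0]→row 2·2+0=4  col G=2

4,2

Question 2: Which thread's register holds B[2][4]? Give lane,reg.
17,0

c=4→G=4  r=2→T=1,p=0
L=4*4+1=17  i=0=0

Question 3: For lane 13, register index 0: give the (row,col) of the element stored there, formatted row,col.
lane 13->13/4=3, 13 mod 4=1
i=0  r:2·1+0->2  c:3

2,3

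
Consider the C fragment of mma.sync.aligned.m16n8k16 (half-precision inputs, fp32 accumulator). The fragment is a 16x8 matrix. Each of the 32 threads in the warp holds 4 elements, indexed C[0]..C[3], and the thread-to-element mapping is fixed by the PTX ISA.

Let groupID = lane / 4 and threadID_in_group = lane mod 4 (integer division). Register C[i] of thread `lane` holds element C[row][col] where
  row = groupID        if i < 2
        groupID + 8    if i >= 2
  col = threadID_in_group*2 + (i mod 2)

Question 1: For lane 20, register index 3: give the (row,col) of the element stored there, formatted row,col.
13,1

20: g=5,t=0
[3] (5+8,0*2+1) = (13,1)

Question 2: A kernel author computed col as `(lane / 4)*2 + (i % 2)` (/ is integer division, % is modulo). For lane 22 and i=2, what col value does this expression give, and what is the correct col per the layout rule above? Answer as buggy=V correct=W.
`(lane / 4)*2 + (i % 2)`[22,2]->10
lane 22->22/4=5, 22 mod 4=2
i=2  r:5+8->13  c:2·2+0->4
col: 10 vs 4

buggy=10 correct=4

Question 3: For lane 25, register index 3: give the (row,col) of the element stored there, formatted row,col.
lane 25: G=6 (25/4), T=1 (25%4)
i=3: r=6+8=14, c=1*2+1=3

14,3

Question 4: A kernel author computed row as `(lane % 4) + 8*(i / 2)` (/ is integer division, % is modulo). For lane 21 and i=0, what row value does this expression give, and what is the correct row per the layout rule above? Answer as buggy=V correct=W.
`(lane % 4) + 8*(i / 2)`[21,0]->1
21: g=5,t=1
[0] (5+0,1*2+0) = (5,2)
row: 1 vs 5

buggy=1 correct=5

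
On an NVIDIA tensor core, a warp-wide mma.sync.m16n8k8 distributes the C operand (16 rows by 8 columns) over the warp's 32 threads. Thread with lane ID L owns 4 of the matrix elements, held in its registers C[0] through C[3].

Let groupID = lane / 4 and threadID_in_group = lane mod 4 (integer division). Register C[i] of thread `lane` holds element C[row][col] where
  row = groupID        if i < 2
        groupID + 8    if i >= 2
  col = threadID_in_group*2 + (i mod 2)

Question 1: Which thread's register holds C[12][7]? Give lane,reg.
19,3

r: 12->gid=4,r8=1  c: 7->tid=3,i&1=1
L=4*4+3=19  i=1*2+1=3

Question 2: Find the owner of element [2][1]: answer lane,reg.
8,1

r=2⇒gr=2,Rb=0  c=1⇒th=0,odd=1
L=2*4+0=8  i=0*2+1=1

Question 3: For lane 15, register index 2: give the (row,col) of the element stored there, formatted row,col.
lane 15: grp=3 (15/4), tig=3 (15%4)
i=2: r=3+8=11, c=3*2+0=6

11,6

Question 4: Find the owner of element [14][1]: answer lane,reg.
r:14=>grp=6,rB=1  c:1=>tig=0,lo=1
L=6*4+0=24  i=1*2+1=3

24,3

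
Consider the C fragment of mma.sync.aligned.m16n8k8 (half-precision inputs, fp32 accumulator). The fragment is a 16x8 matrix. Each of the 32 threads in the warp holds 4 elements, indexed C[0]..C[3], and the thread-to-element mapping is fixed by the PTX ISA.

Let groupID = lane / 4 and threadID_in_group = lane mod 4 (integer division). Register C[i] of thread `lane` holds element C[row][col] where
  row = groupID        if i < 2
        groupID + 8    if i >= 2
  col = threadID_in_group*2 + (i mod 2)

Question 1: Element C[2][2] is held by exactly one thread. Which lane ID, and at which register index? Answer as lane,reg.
r:2=>grp=2,rB=0  c:2=>tig=1,lo=0
L=2*4+1=9  i=0*2+0=0

9,0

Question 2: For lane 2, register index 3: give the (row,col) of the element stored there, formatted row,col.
8,5

L=2->g=2>>2=0, t=2&3=2
[3]->row 0+8=8  col 2·2+1=5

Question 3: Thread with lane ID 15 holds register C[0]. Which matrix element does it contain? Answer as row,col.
3,6

lane 15->15/4=3, 15 mod 4=3
i=0  r:3+0->3  c:2·3+0->6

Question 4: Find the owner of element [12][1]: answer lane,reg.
16,3

r:12=>grp=4,rB=1  c:1=>tig=0,lo=1
L=4*4+0=16  i=1*2+1=3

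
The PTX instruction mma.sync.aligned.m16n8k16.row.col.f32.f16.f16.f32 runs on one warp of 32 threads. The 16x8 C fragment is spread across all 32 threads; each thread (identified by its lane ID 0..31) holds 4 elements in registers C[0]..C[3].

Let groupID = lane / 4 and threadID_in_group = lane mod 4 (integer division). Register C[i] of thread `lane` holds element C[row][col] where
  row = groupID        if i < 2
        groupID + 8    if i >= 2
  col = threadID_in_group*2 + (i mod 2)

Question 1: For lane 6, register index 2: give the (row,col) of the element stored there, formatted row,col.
lane 6: G=1 (6/4), T=2 (6%4)
i=2: r=1+8=9, c=2*2+0=4

9,4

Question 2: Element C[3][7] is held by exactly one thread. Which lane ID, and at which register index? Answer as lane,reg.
15,1

r=3->g=3,rb=0  c=7->t=3,b0=1
L=3*4+3=15  i=0*2+1=1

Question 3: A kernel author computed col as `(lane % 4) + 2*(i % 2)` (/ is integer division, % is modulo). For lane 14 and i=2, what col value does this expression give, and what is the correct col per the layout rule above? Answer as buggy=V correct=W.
buggy=2 correct=4

`(lane % 4) + 2*(i % 2)`[14,2]->2
lane 14->14/4=3, 14 mod 4=2
i=2  r:3+8->11  c:2·2+0->4
col: 2 vs 4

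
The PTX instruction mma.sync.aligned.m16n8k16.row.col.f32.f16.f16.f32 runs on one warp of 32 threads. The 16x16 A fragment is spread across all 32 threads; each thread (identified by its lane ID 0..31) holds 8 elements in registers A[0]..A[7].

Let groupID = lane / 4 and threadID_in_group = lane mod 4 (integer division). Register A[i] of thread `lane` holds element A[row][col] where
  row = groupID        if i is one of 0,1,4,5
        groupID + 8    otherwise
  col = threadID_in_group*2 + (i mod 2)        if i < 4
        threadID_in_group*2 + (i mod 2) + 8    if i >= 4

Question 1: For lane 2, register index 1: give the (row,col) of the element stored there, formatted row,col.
L=2->gid=2>>2=0, tid=2&3=2
[1]->row 0+0=0  col 2·2+1+0=5

0,5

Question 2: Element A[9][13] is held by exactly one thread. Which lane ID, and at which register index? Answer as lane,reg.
r: 9->gid=1,r8=1  c: 13->c8=1,tid=2,i&1=1
L=1*4+2=6  i=1*4+1*2+1=7

6,7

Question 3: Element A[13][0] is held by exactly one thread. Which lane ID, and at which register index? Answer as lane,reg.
20,2

r: 13->gid=5,r8=1  c: 0->c8=0,tid=0,i&1=0
L=5*4+0=20  i=0*4+1*2+0=2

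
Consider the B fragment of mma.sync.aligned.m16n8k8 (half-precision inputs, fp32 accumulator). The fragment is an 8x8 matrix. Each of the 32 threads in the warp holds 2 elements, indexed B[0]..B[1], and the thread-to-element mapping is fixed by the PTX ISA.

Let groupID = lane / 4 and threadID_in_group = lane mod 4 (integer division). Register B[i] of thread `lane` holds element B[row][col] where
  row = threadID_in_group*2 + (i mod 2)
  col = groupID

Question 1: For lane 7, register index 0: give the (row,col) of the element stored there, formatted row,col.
7: gid=1,tid=3
[0] (3*2+0,1) = (6,1)

6,1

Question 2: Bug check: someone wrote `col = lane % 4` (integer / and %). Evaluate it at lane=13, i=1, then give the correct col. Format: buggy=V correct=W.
buggy=1 correct=3

`lane % 4`[13,1]->1
13: gid=3,tid=1
[1] (1*2+1,3) = (3,3)
col: 1 vs 3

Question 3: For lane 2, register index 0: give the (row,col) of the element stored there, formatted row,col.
4,0

2: g=0,t=2
[0] (2*2+0,0) = (4,0)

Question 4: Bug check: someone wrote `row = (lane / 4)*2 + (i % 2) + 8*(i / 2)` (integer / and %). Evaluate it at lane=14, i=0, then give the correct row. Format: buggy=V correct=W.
buggy=6 correct=4

`(lane / 4)*2 + (i % 2) + 8*(i / 2)`[14,0]=>6
lane 14=>14/4=3, 14 mod 4=2
i=0  r:2·2+0=>4  c:3
row: 6 vs 4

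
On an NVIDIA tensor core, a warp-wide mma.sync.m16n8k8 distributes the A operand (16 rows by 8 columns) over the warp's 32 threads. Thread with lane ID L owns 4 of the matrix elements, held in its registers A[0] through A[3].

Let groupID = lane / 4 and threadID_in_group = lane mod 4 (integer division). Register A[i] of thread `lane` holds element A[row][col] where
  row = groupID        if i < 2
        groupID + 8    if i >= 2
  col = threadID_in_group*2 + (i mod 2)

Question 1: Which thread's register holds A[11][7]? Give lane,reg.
15,3

r: 11->gid=3,r8=1  c: 7->tid=3,i&1=1
L=3*4+3=15  i=1*2+1=3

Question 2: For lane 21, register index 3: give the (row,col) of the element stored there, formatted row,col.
13,3

lane 21: grp=5 (21/4), tig=1 (21%4)
i=3: r=5+8=13, c=1*2+1=3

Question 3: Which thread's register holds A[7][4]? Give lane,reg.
r=7→G=7,rhi=0  c=4→T=2,p=0
L=7*4+2=30  i=0*2+0=0

30,0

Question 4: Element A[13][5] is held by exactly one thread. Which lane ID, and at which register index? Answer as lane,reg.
22,3

r=13⇒gr=5,Rb=1  c=5⇒th=2,odd=1
L=5*4+2=22  i=1*2+1=3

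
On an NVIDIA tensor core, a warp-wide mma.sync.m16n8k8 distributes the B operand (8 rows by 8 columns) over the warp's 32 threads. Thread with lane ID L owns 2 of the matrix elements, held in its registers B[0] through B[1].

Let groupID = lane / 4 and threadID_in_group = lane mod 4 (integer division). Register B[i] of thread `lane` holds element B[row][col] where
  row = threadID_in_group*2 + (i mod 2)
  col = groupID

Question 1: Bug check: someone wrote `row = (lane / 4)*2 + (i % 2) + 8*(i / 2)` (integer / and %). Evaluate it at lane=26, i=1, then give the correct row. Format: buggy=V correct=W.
buggy=13 correct=5

`(lane / 4)*2 + (i % 2) + 8*(i / 2)`[26,1]->13
lane 26: gid=6 (26/4), tid=2 (26%4)
i=1: r=2*2+1=5, c=gid=6
row: 13 vs 5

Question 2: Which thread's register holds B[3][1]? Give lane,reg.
c=1→G=1  r=3→T=1,p=1
L=1*4+1=5  i=1=1

5,1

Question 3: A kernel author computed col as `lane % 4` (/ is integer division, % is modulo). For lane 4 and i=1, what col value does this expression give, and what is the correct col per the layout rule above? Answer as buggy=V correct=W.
buggy=0 correct=1

`lane % 4`[4,1]→0
lane 4: G=1 (4/4), T=0 (4%4)
i=1: r=0*2+1=1, c=G=1
col: 0 vs 1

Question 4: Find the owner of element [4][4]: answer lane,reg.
18,0

c=4⇒gr=4  r=4⇒th=2,odd=0
L=4*4+2=18  i=0=0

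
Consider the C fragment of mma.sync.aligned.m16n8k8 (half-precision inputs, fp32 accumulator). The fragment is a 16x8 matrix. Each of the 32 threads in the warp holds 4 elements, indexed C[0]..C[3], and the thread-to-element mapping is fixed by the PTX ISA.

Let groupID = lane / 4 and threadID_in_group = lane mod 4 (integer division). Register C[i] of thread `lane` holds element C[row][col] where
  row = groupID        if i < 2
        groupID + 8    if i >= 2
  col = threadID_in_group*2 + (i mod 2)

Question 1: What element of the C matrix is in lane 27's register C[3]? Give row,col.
lane 27: gid=6 (27/4), tid=3 (27%4)
i=3: r=6+8=14, c=3*2+1=7

14,7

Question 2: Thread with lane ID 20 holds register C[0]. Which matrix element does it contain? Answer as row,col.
5,0

20: g=5,t=0
[0] (5+0,0*2+0) = (5,0)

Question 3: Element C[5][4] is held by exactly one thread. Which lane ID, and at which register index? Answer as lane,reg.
22,0

r:5=>grp=5,rB=0  c:4=>tig=2,lo=0
L=5*4+2=22  i=0*2+0=0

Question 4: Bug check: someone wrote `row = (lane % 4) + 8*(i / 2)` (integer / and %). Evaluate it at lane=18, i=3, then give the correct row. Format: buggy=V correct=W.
`(lane % 4) + 8*(i / 2)`[18,3]→10
L=18→G=18>>2=4, T=18&3=2
[3]→row 4+8=12  col 2·2+1=5
row: 10 vs 12

buggy=10 correct=12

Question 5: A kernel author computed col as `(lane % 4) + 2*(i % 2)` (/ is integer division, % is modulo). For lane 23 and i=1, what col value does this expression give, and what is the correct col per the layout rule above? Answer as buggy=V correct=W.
`(lane % 4) + 2*(i % 2)`[23,1]->5
23: gid=5,tid=3
[1] (5+0,3*2+1) = (5,7)
col: 5 vs 7

buggy=5 correct=7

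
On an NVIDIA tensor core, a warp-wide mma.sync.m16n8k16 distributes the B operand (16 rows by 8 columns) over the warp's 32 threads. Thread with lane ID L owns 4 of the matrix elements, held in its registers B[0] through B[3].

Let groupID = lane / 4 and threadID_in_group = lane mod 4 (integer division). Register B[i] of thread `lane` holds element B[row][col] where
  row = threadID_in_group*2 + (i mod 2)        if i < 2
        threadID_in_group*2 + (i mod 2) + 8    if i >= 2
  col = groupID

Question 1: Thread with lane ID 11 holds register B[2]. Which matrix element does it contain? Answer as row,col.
14,2

lane 11: gr=2 (11/4), th=3 (11%4)
i=2: r=3*2+0+8=14, c=gr=2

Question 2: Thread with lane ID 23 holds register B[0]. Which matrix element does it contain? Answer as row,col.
lane 23: g=5 (23/4), t=3 (23%4)
i=0: r=3*2+0+0=6, c=g=5

6,5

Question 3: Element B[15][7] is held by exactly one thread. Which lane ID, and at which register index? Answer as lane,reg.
c: 7->gid=7  r: 15->r8=1,tid=3,i&1=1
L=7*4+3=31  i=1*2+1=3

31,3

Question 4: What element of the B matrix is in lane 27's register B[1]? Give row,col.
lane 27: grp=6 (27/4), tig=3 (27%4)
i=1: r=3*2+1+0=7, c=grp=6

7,6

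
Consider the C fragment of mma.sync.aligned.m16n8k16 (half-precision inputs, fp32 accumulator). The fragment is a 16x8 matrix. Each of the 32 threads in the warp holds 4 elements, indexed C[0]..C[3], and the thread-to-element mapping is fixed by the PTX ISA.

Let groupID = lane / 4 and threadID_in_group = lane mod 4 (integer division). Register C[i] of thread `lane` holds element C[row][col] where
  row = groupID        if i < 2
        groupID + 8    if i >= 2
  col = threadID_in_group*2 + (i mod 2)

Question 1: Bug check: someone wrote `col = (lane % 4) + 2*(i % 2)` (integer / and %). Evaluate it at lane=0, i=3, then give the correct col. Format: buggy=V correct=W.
`(lane % 4) + 2*(i % 2)`[0,3]→2
L=0→G=0>>2=0, T=0&3=0
[3]→row 0+8=8  col 0·2+1=1
col: 2 vs 1

buggy=2 correct=1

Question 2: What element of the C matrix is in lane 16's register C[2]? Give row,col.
16: grp=4,tig=0
[2] (4+8,0*2+0) = (12,0)

12,0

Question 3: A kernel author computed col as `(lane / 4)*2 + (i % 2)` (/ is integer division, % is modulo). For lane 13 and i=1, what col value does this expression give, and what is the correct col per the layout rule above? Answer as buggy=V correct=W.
buggy=7 correct=3

`(lane / 4)*2 + (i % 2)`[13,1]→7
13: G=3,T=1
[1] (3+0,1*2+1) = (3,3)
col: 7 vs 3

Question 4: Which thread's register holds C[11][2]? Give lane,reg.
r=11→G=3,rhi=1  c=2→T=1,p=0
L=3*4+1=13  i=1*2+0=2

13,2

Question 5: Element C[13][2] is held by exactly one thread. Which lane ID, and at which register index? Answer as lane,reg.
r:13=>grp=5,rB=1  c:2=>tig=1,lo=0
L=5*4+1=21  i=1*2+0=2

21,2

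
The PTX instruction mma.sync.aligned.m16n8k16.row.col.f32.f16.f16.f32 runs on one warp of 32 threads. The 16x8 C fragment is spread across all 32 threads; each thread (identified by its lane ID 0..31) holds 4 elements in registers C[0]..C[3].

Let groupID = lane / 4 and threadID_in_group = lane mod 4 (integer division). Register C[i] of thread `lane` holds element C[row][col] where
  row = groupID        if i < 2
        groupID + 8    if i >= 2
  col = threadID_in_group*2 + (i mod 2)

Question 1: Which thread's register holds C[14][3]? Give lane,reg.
r=14⇒gr=6,Rb=1  c=3⇒th=1,odd=1
L=6*4+1=25  i=1*2+1=3

25,3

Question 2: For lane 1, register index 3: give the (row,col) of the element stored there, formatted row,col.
lane 1→1/4=0, 1 mod 4=1
i=3  r:0+8→8  c:2·1+1→3

8,3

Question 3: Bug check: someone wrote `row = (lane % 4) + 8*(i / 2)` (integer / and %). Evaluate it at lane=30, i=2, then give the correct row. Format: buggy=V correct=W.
`(lane % 4) + 8*(i / 2)`[30,2]⇒10
L=30⇒gr=30>>2=7, th=30&3=2
[2]⇒row 7+8=15  col 2·2+0=4
row: 10 vs 15

buggy=10 correct=15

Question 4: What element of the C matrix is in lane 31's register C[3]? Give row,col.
15,7

lane 31->31/4=7, 31 mod 4=3
i=3  r:7+8->15  c:2·3+1->7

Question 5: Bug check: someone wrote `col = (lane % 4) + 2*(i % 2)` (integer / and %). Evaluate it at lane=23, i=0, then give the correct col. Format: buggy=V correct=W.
`(lane % 4) + 2*(i % 2)`[23,0]->3
L=23->gid=23>>2=5, tid=23&3=3
[0]->row 5+0=5  col 3·2+0=6
col: 3 vs 6

buggy=3 correct=6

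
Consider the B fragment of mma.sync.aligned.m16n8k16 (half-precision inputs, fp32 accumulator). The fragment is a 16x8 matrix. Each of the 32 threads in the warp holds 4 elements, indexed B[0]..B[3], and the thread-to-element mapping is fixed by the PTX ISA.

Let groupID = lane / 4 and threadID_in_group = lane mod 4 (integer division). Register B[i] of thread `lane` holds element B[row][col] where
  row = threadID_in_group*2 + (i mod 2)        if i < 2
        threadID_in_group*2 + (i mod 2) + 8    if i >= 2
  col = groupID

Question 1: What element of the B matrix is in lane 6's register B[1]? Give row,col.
lane 6: g=1 (6/4), t=2 (6%4)
i=1: r=2*2+1+0=5, c=g=1

5,1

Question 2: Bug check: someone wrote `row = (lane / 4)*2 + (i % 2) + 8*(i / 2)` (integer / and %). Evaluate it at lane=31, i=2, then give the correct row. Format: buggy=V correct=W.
`(lane / 4)*2 + (i % 2) + 8*(i / 2)`[31,2]=>22
L=31=>grp=31>>2=7, tig=31&3=3
[2]=>row 3·2+0+8=14  col grp=7
row: 22 vs 14

buggy=22 correct=14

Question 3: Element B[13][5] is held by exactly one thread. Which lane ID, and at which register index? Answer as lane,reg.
c=5→G=5  r=13→rhi=1,T=2,p=1
L=5*4+2=22  i=1*2+1=3

22,3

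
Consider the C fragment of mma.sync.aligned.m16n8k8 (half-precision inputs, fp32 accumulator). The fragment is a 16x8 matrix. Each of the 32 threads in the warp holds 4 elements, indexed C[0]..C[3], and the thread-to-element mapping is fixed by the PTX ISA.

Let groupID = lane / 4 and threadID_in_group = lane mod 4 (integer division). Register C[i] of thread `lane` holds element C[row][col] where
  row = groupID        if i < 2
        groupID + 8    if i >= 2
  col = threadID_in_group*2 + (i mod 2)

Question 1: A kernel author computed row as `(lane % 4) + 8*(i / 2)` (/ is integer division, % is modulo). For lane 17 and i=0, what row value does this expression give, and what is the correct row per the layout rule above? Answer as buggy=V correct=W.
`(lane % 4) + 8*(i / 2)`[17,0]->1
17: gid=4,tid=1
[0] (4+0,1*2+0) = (4,2)
row: 1 vs 4

buggy=1 correct=4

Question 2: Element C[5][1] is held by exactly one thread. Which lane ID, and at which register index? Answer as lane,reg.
20,1

r=5->g=5,rb=0  c=1->t=0,b0=1
L=5*4+0=20  i=0*2+1=1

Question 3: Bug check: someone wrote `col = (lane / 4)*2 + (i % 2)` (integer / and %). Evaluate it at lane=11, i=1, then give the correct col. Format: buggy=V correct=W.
buggy=5 correct=7

`(lane / 4)*2 + (i % 2)`[11,1]⇒5
11: gr=2,th=3
[1] (2+0,3*2+1) = (2,7)
col: 5 vs 7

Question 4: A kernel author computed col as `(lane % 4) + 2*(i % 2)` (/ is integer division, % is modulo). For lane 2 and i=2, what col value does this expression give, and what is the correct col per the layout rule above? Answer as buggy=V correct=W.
`(lane % 4) + 2*(i % 2)`[2,2]=>2
2: grp=0,tig=2
[2] (0+8,2*2+0) = (8,4)
col: 2 vs 4

buggy=2 correct=4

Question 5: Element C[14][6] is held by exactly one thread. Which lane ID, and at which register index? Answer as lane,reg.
27,2

r:14=>grp=6,rB=1  c:6=>tig=3,lo=0
L=6*4+3=27  i=1*2+0=2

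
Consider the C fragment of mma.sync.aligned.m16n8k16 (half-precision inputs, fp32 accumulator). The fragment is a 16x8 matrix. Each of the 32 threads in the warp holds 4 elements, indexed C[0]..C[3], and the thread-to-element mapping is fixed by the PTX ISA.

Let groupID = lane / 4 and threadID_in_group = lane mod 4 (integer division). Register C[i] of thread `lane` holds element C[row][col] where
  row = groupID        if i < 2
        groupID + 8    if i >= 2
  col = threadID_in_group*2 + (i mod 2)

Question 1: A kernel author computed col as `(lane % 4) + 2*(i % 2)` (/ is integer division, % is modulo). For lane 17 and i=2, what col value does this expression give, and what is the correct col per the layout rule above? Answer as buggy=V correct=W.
buggy=1 correct=2

`(lane % 4) + 2*(i % 2)`[17,2]=>1
L=17=>grp=17>>2=4, tig=17&3=1
[2]=>row 4+8=12  col 1·2+0=2
col: 1 vs 2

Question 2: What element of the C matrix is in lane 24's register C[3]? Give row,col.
L=24=>grp=24>>2=6, tig=24&3=0
[3]=>row 6+8=14  col 0·2+1=1

14,1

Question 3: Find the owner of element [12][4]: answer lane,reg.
18,2

r: 12->gid=4,r8=1  c: 4->tid=2,i&1=0
L=4*4+2=18  i=1*2+0=2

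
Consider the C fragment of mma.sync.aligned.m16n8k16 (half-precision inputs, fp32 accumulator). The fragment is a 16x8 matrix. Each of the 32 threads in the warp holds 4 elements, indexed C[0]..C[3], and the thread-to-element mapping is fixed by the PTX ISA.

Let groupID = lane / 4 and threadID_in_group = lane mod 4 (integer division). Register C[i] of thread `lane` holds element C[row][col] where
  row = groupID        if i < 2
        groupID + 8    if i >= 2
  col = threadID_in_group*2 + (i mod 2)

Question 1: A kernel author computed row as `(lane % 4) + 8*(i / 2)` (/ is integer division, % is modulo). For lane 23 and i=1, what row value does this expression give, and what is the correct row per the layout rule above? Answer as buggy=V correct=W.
`(lane % 4) + 8*(i / 2)`[23,1]=>3
lane 23: grp=5 (23/4), tig=3 (23%4)
i=1: r=5+0=5, c=3*2+1=7
row: 3 vs 5

buggy=3 correct=5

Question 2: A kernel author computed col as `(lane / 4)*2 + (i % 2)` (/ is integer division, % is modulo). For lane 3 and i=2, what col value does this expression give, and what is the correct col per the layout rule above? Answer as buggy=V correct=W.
`(lane / 4)*2 + (i % 2)`[3,2]⇒0
lane 3: gr=0 (3/4), th=3 (3%4)
i=2: r=0+8=8, c=3*2+0=6
col: 0 vs 6

buggy=0 correct=6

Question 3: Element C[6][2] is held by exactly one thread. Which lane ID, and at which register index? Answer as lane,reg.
r=6→G=6,rhi=0  c=2→T=1,p=0
L=6*4+1=25  i=0*2+0=0

25,0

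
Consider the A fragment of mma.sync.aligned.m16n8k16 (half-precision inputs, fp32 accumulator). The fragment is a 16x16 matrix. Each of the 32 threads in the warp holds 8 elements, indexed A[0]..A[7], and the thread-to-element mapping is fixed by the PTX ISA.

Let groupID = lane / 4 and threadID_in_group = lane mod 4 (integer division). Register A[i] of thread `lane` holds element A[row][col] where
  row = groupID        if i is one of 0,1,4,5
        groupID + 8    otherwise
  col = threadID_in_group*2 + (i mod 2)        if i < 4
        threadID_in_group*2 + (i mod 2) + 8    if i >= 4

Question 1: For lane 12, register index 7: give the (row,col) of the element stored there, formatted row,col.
lane 12=>12/4=3, 12 mod 4=0
i=7  r:3+8=>11  c:2·0+1+8=>9

11,9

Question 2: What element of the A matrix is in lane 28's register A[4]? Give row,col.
lane 28=>28/4=7, 28 mod 4=0
i=4  r:7+0=>7  c:2·0+0+8=>8

7,8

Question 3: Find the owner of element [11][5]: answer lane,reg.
r=11→G=3,rhi=1  c=5→chi=0,T=2,p=1
L=3*4+2=14  i=0*4+1*2+1=3

14,3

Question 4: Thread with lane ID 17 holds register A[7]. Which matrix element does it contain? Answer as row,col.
12,11

lane 17: g=4 (17/4), t=1 (17%4)
i=7: r=4+8=12, c=1*2+1+8=11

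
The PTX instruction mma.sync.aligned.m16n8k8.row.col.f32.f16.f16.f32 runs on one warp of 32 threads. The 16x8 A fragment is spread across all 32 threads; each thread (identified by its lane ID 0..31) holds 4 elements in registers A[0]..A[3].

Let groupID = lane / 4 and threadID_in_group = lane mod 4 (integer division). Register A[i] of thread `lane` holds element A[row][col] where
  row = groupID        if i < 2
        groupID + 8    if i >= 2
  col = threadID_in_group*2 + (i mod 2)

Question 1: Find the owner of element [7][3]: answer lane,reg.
r:7=>grp=7,rB=0  c:3=>tig=1,lo=1
L=7*4+1=29  i=0*2+1=1

29,1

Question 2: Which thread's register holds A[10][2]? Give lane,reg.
r=10⇒gr=2,Rb=1  c=2⇒th=1,odd=0
L=2*4+1=9  i=1*2+0=2

9,2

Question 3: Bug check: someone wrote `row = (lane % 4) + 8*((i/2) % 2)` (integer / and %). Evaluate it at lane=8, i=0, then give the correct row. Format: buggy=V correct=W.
buggy=0 correct=2

`(lane % 4) + 8*((i/2) % 2)`[8,0]⇒0
lane 8⇒8/4=2, 8 mod 4=0
i=0  r:2+0⇒2  c:2·0+0⇒0
row: 0 vs 2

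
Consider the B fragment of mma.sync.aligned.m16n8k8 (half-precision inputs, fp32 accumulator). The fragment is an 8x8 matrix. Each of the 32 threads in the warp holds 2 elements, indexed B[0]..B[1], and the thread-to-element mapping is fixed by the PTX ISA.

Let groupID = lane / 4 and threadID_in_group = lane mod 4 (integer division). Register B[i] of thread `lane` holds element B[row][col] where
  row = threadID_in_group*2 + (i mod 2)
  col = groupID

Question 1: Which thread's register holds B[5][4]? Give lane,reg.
18,1

c=4⇒gr=4  r=5⇒th=2,odd=1
L=4*4+2=18  i=1=1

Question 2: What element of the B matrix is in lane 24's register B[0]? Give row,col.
0,6

lane 24=>24/4=6, 24 mod 4=0
i=0  r:2·0+0=>0  c:6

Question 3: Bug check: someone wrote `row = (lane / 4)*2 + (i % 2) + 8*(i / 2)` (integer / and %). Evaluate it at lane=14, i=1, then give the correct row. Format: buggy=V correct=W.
`(lane / 4)*2 + (i % 2) + 8*(i / 2)`[14,1]->7
14: gid=3,tid=2
[1] (2*2+1,3) = (5,3)
row: 7 vs 5

buggy=7 correct=5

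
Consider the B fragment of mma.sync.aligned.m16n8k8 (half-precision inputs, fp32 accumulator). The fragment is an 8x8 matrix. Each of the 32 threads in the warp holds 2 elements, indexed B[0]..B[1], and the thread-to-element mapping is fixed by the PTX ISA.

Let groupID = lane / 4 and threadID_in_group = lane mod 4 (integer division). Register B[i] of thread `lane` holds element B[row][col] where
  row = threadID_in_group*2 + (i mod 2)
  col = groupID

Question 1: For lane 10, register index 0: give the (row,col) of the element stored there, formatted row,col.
4,2

10: grp=2,tig=2
[0] (2*2+0,2) = (4,2)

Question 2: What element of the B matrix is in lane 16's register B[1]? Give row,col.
1,4

lane 16: G=4 (16/4), T=0 (16%4)
i=1: r=0*2+1=1, c=G=4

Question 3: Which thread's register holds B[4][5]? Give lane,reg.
22,0

c=5⇒gr=5  r=4⇒th=2,odd=0
L=5*4+2=22  i=0=0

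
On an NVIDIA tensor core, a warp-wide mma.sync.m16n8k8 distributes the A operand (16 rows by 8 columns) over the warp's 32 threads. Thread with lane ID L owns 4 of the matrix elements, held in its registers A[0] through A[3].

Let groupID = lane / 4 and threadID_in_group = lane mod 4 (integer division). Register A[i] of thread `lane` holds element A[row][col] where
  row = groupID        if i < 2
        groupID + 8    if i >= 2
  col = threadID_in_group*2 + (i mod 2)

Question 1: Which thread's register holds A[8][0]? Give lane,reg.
r=8→G=0,rhi=1  c=0→T=0,p=0
L=0*4+0=0  i=1*2+0=2

0,2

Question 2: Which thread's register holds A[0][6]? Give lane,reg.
r=0→G=0,rhi=0  c=6→T=3,p=0
L=0*4+3=3  i=0*2+0=0

3,0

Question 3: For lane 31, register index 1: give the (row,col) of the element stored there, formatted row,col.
7,7

31: gr=7,th=3
[1] (7+0,3*2+1) = (7,7)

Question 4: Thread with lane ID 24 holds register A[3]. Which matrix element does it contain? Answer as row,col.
14,1

lane 24→24/4=6, 24 mod 4=0
i=3  r:6+8→14  c:2·0+1→1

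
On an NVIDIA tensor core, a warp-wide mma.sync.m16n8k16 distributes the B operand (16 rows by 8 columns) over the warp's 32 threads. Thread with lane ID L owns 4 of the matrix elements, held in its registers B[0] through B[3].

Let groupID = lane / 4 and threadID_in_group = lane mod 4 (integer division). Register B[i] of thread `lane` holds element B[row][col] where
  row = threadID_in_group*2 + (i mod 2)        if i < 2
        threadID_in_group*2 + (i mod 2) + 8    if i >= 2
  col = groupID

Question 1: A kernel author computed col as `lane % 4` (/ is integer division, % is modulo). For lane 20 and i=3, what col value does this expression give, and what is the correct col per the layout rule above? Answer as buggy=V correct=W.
buggy=0 correct=5

`lane % 4`[20,3]→0
L=20→G=20>>2=5, T=20&3=0
[3]→row 0·2+1+8=9  col G=5
col: 0 vs 5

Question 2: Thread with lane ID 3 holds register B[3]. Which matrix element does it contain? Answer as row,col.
15,0

lane 3→3/4=0, 3 mod 4=3
i=3  r:2·3+1+8→15  c:0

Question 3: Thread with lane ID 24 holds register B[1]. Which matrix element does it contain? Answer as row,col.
lane 24->24/4=6, 24 mod 4=0
i=1  r:2·0+1+0->1  c:6

1,6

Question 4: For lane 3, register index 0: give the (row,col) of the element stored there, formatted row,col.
6,0

lane 3: gid=0 (3/4), tid=3 (3%4)
i=0: r=3*2+0+0=6, c=gid=0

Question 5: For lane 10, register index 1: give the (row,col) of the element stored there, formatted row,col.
5,2

L=10→G=10>>2=2, T=10&3=2
[1]→row 2·2+1+0=5  col G=2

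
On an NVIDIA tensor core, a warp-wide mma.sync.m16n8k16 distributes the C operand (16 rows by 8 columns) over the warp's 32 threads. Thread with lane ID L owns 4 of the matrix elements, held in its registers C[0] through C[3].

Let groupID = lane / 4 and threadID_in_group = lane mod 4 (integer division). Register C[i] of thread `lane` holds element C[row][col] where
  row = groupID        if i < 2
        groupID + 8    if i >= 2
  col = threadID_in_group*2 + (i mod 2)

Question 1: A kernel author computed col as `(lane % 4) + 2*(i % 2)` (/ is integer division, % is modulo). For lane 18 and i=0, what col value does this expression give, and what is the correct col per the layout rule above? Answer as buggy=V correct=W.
buggy=2 correct=4

`(lane % 4) + 2*(i % 2)`[18,0]=>2
lane 18: grp=4 (18/4), tig=2 (18%4)
i=0: r=4+0=4, c=2*2+0=4
col: 2 vs 4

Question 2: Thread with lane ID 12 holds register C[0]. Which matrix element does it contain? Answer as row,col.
lane 12: g=3 (12/4), t=0 (12%4)
i=0: r=3+0=3, c=0*2+0=0

3,0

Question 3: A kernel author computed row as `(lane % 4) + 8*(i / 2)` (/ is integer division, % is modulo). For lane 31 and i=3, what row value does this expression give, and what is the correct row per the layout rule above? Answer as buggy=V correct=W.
`(lane % 4) + 8*(i / 2)`[31,3]->11
31: g=7,t=3
[3] (7+8,3*2+1) = (15,7)
row: 11 vs 15

buggy=11 correct=15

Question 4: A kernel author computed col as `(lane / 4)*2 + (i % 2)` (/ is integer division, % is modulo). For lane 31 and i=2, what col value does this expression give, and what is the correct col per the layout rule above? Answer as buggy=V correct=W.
`(lane / 4)*2 + (i % 2)`[31,2]=>14
L=31=>grp=31>>2=7, tig=31&3=3
[2]=>row 7+8=15  col 3·2+0=6
col: 14 vs 6

buggy=14 correct=6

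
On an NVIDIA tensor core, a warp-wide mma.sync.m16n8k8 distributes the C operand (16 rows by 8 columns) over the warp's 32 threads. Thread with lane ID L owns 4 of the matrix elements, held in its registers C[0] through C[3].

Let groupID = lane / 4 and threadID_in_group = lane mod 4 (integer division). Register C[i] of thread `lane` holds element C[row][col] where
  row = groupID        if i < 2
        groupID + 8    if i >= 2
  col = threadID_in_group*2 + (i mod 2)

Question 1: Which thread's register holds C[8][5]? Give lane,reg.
r=8⇒gr=0,Rb=1  c=5⇒th=2,odd=1
L=0*4+2=2  i=1*2+1=3

2,3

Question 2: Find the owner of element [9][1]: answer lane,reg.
4,3

r=9->g=1,rb=1  c=1->t=0,b0=1
L=1*4+0=4  i=1*2+1=3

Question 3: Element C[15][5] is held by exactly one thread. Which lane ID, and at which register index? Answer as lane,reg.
30,3

r=15→G=7,rhi=1  c=5→T=2,p=1
L=7*4+2=30  i=1*2+1=3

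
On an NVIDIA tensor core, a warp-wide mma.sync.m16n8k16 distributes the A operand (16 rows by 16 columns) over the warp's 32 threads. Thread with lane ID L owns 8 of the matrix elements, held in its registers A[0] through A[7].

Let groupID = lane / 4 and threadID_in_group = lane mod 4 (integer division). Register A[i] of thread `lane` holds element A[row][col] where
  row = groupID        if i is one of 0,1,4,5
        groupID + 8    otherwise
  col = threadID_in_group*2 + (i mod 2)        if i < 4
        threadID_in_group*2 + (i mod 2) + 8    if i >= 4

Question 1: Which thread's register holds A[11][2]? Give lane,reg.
13,2

r: 11->gid=3,r8=1  c: 2->c8=0,tid=1,i&1=0
L=3*4+1=13  i=0*4+1*2+0=2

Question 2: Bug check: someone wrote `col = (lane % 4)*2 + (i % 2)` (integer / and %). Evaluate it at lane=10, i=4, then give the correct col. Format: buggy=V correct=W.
buggy=4 correct=12

`(lane % 4)*2 + (i % 2)`[10,4]->4
10: gid=2,tid=2
[4] (2+0,2*2+0+8) = (2,12)
col: 4 vs 12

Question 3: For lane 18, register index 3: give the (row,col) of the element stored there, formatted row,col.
lane 18->18/4=4, 18 mod 4=2
i=3  r:4+8->12  c:2·2+1+0->5

12,5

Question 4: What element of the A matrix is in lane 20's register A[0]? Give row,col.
L=20->gid=20>>2=5, tid=20&3=0
[0]->row 5+0=5  col 0·2+0+0=0

5,0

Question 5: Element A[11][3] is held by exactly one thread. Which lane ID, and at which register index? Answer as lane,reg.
13,3

r:11=>grp=3,rB=1  c:3=>cB=0,tig=1,lo=1
L=3*4+1=13  i=0*4+1*2+1=3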